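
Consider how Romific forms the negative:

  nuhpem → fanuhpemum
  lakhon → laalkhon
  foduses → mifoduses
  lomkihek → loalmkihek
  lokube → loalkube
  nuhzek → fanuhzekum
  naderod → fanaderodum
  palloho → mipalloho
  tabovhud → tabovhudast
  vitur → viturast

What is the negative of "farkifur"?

mifarkifur

tabovhud and naderod both end in -d yet inflect differently (tabovhudast, fanaderodum), so the final letter is not what conditions the rule; the first letter is.
"farkifur" begins with f-. The one such stem in the data (foduses → mifoduses) adds the prefix mi-, so the same rule applies.
The other patterns: stems beginning with t- or v- add -ast; stems beginning with n- add fa- … -um around the stem; stems beginning with l- insert -al- after the first vowel.
So farkifur → mifarkifur.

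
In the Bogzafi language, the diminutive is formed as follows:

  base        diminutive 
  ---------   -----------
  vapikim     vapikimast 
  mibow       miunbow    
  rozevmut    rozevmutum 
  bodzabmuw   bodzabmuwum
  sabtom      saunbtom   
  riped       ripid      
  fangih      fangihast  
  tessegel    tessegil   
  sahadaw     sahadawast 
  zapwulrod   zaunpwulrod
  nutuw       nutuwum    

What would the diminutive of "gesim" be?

riped and zapwulrod both end in -d yet inflect differently (ripid, zaunpwulrod), so the final letter is not what conditions the rule; the last vowel is.
"gesim" has last vowel 'i'. The stems whose last vowel is 'i' (vapikim → vapikimast, fangih → fangihast) add -ast.
So gesim → gesimast.

gesimast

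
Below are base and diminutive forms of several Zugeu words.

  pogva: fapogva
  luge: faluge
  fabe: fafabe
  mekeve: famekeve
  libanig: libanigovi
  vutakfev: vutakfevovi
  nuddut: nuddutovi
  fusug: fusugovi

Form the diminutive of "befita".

luge and vutakfev both have last vowel 'e' yet inflect differently (faluge, vutakfevovi), so the last vowel is not what conditions the rule; whether the stem ends in a vowel or a consonant is.
"befita" ends in a vowel. The stems ending in a vowel (pogva → fapogva, luge → faluge, fabe → fafabe) add the prefix fa-.
The other pattern: stems ending in a consonant add -ovi.
So befita → fabefita.

fabefita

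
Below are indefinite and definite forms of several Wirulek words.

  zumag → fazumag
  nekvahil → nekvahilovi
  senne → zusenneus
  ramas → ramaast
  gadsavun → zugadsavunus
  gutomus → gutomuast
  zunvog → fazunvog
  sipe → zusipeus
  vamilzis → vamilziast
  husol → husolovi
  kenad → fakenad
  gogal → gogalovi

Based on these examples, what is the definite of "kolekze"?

"kolekze" ends in -e. The stems ending in -e (sipe → zusipeus, senne → zusenneus) add zu- … -us around the stem.
So kolekze → zukolekzeus.

zukolekzeus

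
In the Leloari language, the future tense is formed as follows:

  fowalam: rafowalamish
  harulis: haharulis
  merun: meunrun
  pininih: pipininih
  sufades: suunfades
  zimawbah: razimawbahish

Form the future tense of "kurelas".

zimawbah and pininih both end in -h yet inflect differently (razimawbahish, pipininih), so the final letter is not what conditions the rule; the last vowel is.
"kurelas" has last vowel 'a'. The stems whose last vowel is 'a' (zimawbah → razimawbahish, fowalam → rafowalamish) add ra- … -ish around the stem.
The other patterns: stems whose last vowel is 'i' repeat the first consonant+vowel as a prefix; stems whose last vowel is 'e' or 'u' insert -un- after the first vowel.
So kurelas → rakurelasish.

rakurelasish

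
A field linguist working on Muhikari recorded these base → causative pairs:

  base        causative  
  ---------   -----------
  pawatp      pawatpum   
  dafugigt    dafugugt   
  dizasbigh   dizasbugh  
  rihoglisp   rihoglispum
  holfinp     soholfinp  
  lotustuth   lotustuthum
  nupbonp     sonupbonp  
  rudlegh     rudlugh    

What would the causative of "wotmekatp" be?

wotmekatpum

nupbonp and rihoglisp both end in -p yet inflect differently (sonupbonp, rihoglispum), so the final letter is not what conditions the rule; the second-to-last letter is.
"wotmekatp" has second-to-last letter 't'. The stems whose second-to-last letter is 't' (pawatp → pawatpum, lotustuth → lotustuthum) add -um.
The other patterns: stems whose second-to-last letter is 'n' add the prefix so-; stems whose second-to-last letter is 'g' change the last vowel to 'u'.
So wotmekatp → wotmekatpum.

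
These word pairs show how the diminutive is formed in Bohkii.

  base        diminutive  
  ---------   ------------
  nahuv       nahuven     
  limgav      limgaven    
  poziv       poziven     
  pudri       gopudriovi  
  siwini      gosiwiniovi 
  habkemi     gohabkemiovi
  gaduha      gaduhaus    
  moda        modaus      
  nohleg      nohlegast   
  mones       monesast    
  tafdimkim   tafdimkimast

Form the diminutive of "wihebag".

"wihebag" ends in -g. The one such stem in the data (nohleg → nohlegast) adds -ast, so the same rule applies.
So wihebag → wihebagast.

wihebagast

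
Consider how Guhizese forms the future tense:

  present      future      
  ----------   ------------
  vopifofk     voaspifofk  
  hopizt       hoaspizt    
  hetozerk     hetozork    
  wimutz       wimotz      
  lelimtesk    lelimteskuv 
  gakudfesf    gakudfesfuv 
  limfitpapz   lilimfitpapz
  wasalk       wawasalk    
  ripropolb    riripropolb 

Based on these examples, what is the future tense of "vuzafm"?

vopifofk and hetozerk both end in -k yet inflect differently (voaspifofk, hetozork), so the final letter is not what conditions the rule; the second-to-last letter is.
"vuzafm" has second-to-last letter 'f'. The one such stem in the data (vopifofk → voaspifofk) inserts -as- after the first vowel (as does hopizt), so the same rule applies.
So vuzafm → vuaszafm.

vuaszafm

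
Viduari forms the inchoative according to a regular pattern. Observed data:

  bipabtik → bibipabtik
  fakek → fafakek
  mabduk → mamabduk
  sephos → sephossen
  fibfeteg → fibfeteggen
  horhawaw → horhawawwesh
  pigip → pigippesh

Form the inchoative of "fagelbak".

fafagelbak

fakek and fibfeteg both have last vowel 'e' yet inflect differently (fafakek, fibfeteggen), so the last vowel is not what conditions the rule; the final letter is.
"fagelbak" ends in -k. The stems ending in -k (bipabtik → bibipabtik, fakek → fafakek, mabduk → mamabduk) repeat the first consonant+vowel as a prefix.
The other patterns: stems ending in -g or -s double the final consonant and add -en; stems ending in -p or -w double the final consonant and add -esh.
So fagelbak → fafagelbak.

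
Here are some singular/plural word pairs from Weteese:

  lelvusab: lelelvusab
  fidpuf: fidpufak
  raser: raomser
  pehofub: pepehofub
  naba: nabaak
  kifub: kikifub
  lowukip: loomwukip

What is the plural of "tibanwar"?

naba and lelvusab both have last vowel 'a' yet inflect differently (nabaak, lelelvusab), so the last vowel is not what conditions the rule; the final letter is.
"tibanwar" ends in -r. The one such stem in the data (raser → raomser) inserts -om- after the first vowel (as does lowukip), so the same rule applies.
So tibanwar → tiombanwar.

tiombanwar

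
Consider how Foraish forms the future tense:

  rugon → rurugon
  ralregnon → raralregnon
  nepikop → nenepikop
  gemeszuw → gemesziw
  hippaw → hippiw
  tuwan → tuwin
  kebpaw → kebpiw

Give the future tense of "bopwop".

rugon and tuwan both end in -n yet inflect differently (rurugon, tuwin), so the final letter is not what conditions the rule; the last vowel is.
"bopwop" has last vowel 'o'. The stems whose last vowel is 'o' (rugon → rurugon, ralregnon → raralregnon, nepikop → nenepikop) repeat the first consonant+vowel as a prefix.
The other pattern: stems whose last vowel is 'a' or 'u' change the last vowel to 'i'.
So bopwop → bobopwop.

bobopwop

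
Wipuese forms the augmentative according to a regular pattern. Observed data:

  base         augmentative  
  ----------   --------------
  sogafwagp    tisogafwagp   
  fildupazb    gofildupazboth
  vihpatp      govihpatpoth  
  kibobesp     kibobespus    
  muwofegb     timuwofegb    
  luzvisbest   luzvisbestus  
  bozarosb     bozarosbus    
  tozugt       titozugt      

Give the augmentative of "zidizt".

sogafwagp and kibobesp both end in -p yet inflect differently (tisogafwagp, kibobespus), so the final letter is not what conditions the rule; the second-to-last letter is.
"zidizt" has second-to-last letter 'z'. The one such stem in the data (fildupazb → gofildupazboth) adds go- … -oth around the stem, so the same rule applies.
The other patterns: stems whose second-to-last letter is 'g' add the prefix ti-; stems whose second-to-last letter is 's' add -us.
So zidizt → gozidiztoth.

gozidiztoth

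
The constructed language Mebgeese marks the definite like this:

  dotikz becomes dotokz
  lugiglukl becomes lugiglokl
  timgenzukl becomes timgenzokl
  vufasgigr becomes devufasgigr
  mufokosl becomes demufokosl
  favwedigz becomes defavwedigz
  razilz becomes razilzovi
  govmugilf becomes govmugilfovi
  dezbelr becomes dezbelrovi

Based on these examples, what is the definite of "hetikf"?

dotikz and razilz both end in -z yet inflect differently (dotokz, razilzovi), so the final letter is not what conditions the rule; the second-to-last letter is.
"hetikf" has second-to-last letter 'k'. The stems whose second-to-last letter is 'k' (timgenzukl → timgenzokl, dotikz → dotokz, lugiglukl → lugiglokl) change the last vowel to 'o'.
So hetikf → hetokf.

hetokf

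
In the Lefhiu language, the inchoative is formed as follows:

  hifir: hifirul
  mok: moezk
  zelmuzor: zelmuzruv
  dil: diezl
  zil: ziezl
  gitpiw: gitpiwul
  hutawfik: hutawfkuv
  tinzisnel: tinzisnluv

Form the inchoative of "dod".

doezd

mok and hutawfik both end in -k yet inflect differently (moezk, hutawfkuv), so the final letter is not what conditions the rule; the number of vowels is.
"dod" has 1 vowel. The stems with 1 vowel (dil → diezl, mok → moezk, zil → ziezl) insert -ez- after the first vowel.
So dod → doezd.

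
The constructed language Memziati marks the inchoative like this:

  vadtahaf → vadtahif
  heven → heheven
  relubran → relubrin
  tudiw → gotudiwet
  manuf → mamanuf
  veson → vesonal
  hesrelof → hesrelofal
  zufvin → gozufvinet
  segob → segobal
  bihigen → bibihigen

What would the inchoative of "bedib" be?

gobedibet

zufvin and heven both end in -n yet inflect differently (gozufvinet, heheven), so the final letter is not what conditions the rule; the last vowel is.
"bedib" has last vowel 'i'. The stems whose last vowel is 'i' (tudiw → gotudiwet, zufvin → gozufvinet) add go- … -et around the stem.
So bedib → gobedibet.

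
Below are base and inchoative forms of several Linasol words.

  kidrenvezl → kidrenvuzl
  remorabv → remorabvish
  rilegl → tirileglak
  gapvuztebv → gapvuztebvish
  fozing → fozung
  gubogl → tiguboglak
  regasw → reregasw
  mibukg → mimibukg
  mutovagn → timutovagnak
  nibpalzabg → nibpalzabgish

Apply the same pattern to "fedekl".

"fedekl" has second-to-last letter 'k'. The one such stem in the data (mibukg → mimibukg) repeats the first consonant+vowel as a prefix (as does regasw), so the same rule applies.
So fedekl → fefedekl.

fefedekl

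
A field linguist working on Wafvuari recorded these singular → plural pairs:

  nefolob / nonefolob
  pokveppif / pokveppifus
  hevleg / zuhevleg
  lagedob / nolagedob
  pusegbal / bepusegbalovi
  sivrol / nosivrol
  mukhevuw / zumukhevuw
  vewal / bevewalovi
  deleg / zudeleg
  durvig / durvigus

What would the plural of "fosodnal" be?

befosodnalovi

"fosodnal" has last vowel 'a'. The stems whose last vowel is 'a' (pusegbal → bepusegbalovi, vewal → bevewalovi) add be- … -ovi around the stem.
The other patterns: stems whose last vowel is 'i' add -us; stems whose last vowel is 'o' add the prefix no-; stems whose last vowel is 'e' or 'u' add the prefix zu-.
So fosodnal → befosodnalovi.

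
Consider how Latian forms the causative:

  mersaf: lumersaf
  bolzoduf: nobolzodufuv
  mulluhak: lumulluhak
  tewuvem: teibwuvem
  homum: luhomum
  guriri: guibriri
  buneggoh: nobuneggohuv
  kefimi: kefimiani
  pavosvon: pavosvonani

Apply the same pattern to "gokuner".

goibkuner

kefimi and guriri both end in -i yet inflect differently (kefimiani, guibriri), so the final letter is not what conditions the rule; the first letter is.
"gokuner" begins with g-. The one such stem in the data (guriri → guibriri) inserts -ib- after the first vowel (as does tewuvem), so the same rule applies.
The other patterns: stems beginning with b- add no- … -uv around the stem; stems beginning with k- or p- add -ani; stems beginning with h- or m- add the prefix lu-.
So gokuner → goibkuner.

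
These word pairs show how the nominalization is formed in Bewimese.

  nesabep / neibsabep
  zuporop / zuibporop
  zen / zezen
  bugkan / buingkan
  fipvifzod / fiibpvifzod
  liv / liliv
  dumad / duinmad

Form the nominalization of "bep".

"bep" has 1 vowel. The stems with 1 vowel (liv → liliv, zen → zezen) repeat the first consonant+vowel as a prefix.
So bep → bebep.

bebep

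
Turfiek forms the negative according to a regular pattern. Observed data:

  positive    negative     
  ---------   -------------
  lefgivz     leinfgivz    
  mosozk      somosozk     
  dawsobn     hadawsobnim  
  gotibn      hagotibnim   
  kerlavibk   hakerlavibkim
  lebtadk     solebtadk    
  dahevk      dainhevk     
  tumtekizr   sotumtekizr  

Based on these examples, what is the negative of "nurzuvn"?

kerlavibk and mosozk both end in -k yet inflect differently (hakerlavibkim, somosozk), so the final letter is not what conditions the rule; the second-to-last letter is.
"nurzuvn" has second-to-last letter 'v'. The stems whose second-to-last letter is 'v' (lefgivz → leinfgivz, dahevk → dainhevk) insert -in- after the first vowel.
The other patterns: stems whose second-to-last letter is 'b' add ha- … -im around the stem; stems whose second-to-last letter is 'd' or 'z' add the prefix so-.
So nurzuvn → nuinrzuvn.

nuinrzuvn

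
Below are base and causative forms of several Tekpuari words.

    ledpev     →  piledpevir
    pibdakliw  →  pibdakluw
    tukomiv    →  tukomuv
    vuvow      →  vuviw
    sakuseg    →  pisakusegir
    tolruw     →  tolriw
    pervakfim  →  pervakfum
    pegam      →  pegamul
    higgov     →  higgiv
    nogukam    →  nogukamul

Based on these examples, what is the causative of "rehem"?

pirehemir

ledpev and tukomiv both end in -v yet inflect differently (piledpevir, tukomuv), so the final letter is not what conditions the rule; the last vowel is.
"rehem" has last vowel 'e'. The stems whose last vowel is 'e' (ledpev → piledpevir, sakuseg → pisakusegir) add pi- … -ir around the stem.
So rehem → pirehemir.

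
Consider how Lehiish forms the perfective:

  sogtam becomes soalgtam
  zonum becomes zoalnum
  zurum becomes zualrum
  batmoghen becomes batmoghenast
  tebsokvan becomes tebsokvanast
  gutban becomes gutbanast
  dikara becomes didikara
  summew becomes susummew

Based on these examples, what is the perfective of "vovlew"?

sogtam and tebsokvan both have last vowel 'a' yet inflect differently (soalgtam, tebsokvanast), so the last vowel is not what conditions the rule; the final letter is.
"vovlew" ends in -w. The one such stem in the data (summew → susummew) repeats the first consonant+vowel as a prefix (as does dikara), so the same rule applies.
So vovlew → vovovlew.

vovovlew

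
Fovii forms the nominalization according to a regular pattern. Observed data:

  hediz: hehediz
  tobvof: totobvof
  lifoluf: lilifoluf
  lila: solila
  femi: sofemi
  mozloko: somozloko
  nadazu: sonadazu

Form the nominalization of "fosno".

femi and hediz both have last vowel 'i' yet inflect differently (sofemi, hehediz), so the last vowel is not what conditions the rule; whether the stem ends in a vowel or a consonant is.
"fosno" ends in a vowel. The stems ending in a vowel (lila → solila, femi → sofemi, nadazu → sonadazu) add the prefix so-.
The other pattern: stems ending in a consonant repeat the first consonant+vowel as a prefix.
So fosno → sofosno.

sofosno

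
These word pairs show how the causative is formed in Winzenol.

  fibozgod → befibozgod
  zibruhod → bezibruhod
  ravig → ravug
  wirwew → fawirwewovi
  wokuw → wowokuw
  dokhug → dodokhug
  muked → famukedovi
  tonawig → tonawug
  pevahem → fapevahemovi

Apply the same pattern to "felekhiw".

felekhuw

wokuw and wirwew both end in -w yet inflect differently (wowokuw, fawirwewovi), so the final letter is not what conditions the rule; the last vowel is.
"felekhiw" has last vowel 'i'. The stems whose last vowel is 'i' (tonawig → tonawug, ravig → ravug) change the last vowel to 'u'.
The other patterns: stems whose last vowel is 'u' repeat the first consonant+vowel as a prefix; stems whose last vowel is 'o' add the prefix be-; stems whose last vowel is 'e' add fa- … -ovi around the stem.
So felekhiw → felekhuw.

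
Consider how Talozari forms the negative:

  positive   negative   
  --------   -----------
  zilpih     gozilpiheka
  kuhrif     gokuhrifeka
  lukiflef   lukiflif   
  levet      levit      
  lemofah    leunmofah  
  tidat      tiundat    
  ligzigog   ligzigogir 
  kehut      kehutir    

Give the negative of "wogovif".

gowogovifeka

kuhrif and lukiflef both end in -f yet inflect differently (gokuhrifeka, lukiflif), so the final letter is not what conditions the rule; the last vowel is.
"wogovif" has last vowel 'i'. The stems whose last vowel is 'i' (zilpih → gozilpiheka, kuhrif → gokuhrifeka) add go- … -eka around the stem.
The other patterns: stems whose last vowel is 'e' change the last vowel to 'i'; stems whose last vowel is 'a' insert -un- after the first vowel; stems whose last vowel is 'o' or 'u' add -ir.
So wogovif → gowogovifeka.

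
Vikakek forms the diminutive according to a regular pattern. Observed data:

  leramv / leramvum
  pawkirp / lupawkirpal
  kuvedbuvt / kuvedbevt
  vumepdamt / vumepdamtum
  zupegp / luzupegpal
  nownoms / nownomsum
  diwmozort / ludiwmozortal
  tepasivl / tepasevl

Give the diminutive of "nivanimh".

"nivanimh" has second-to-last letter 'm'. The stems whose second-to-last letter is 'm' (leramv → leramvum, vumepdamt → vumepdamtum, nownoms → nownomsum) add -um.
The other patterns: stems whose second-to-last letter is 'v' change the last vowel to 'e'; stems whose second-to-last letter is 'g' or 'r' add lu- … -al around the stem.
So nivanimh → nivanimhum.

nivanimhum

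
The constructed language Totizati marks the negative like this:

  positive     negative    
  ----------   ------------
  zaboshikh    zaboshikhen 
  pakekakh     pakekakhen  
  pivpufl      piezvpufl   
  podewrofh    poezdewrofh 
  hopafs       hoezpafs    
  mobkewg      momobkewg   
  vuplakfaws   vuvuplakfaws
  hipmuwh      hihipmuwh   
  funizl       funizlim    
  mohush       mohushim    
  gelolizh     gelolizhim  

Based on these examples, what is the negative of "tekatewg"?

"tekatewg" has second-to-last letter 'w'. The stems whose second-to-last letter is 'w' (mobkewg → momobkewg, vuplakfaws → vuvuplakfaws, hipmuwh → hihipmuwh) repeat the first consonant+vowel as a prefix.
So tekatewg → tetekatewg.

tetekatewg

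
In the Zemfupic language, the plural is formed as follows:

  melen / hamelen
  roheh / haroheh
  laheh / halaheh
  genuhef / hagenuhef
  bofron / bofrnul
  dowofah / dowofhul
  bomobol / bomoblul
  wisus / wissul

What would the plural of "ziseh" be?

melen and bofron both end in -n yet inflect differently (hamelen, bofrnul), so the final letter is not what conditions the rule; the last vowel is.
"ziseh" has last vowel 'e'. The stems whose last vowel is 'e' (melen → hamelen, roheh → haroheh, laheh → halaheh) add the prefix ha-.
The other pattern: stems whose last vowel is 'a', 'o' or 'u' delete the last vowel and add -ul.
So ziseh → haziseh.

haziseh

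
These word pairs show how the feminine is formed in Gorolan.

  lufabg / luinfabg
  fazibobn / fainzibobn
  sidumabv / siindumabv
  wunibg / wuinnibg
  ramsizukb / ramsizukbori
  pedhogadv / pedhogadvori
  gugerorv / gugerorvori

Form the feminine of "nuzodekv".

"nuzodekv" has second-to-last letter 'k'. The one such stem in the data (ramsizukb → ramsizukbori) adds -ori, so the same rule applies.
The other pattern: stems whose second-to-last letter is 'b' insert -in- after the first vowel.
So nuzodekv → nuzodekvori.

nuzodekvori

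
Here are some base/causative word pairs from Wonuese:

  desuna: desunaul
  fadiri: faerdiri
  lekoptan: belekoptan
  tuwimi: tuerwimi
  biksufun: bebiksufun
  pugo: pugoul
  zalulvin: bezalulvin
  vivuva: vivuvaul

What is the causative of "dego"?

"dego" ends in -o. The one such stem in the data (pugo → pugoul) adds -ul, so the same rule applies.
The other patterns: stems ending in -n add the prefix be-; stems ending in -i insert -er- after the first vowel.
So dego → degoul.

degoul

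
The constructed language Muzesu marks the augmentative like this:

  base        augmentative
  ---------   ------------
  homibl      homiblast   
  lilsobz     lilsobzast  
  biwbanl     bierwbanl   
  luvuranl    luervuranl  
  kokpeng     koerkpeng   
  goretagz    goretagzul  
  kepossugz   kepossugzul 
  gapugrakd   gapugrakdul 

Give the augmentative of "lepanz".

homibl and biwbanl both end in -l yet inflect differently (homiblast, bierwbanl), so the final letter is not what conditions the rule; the second-to-last letter is.
"lepanz" has second-to-last letter 'n'. The stems whose second-to-last letter is 'n' (biwbanl → bierwbanl, luvuranl → luervuranl, kokpeng → koerkpeng) insert -er- after the first vowel.
The other patterns: stems whose second-to-last letter is 'b' add -ast; stems whose second-to-last letter is 'g' or 'k' add -ul.
So lepanz → leerpanz.

leerpanz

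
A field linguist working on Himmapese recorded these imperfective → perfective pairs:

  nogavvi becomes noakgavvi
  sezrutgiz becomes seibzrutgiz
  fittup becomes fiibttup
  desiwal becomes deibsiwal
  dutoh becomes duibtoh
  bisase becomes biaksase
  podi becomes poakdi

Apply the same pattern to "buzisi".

buakzisi

"buzisi" ends in a vowel. The stems ending in a vowel (nogavvi → noakgavvi, bisase → biaksase, podi → poakdi) insert -ak- after the first vowel.
The other pattern: stems ending in a consonant insert -ib- after the first vowel.
So buzisi → buakzisi.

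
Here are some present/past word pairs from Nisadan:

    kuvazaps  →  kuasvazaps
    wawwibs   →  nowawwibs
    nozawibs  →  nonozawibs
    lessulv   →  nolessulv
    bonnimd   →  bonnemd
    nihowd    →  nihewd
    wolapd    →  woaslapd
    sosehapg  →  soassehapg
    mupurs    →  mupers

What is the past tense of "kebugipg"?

keasbugipg

nozawibs and kuvazaps both end in -s yet inflect differently (nonozawibs, kuasvazaps), so the final letter is not what conditions the rule; the second-to-last letter is.
"kebugipg" has second-to-last letter 'p'. The stems whose second-to-last letter is 'p' (sosehapg → soassehapg, kuvazaps → kuasvazaps, wolapd → woaslapd) insert -as- after the first vowel.
The other patterns: stems whose second-to-last letter is 'b' or 'l' add the prefix no-; stems whose second-to-last letter is 'm', 'r' or 'w' change the last vowel to 'e'.
So kebugipg → keasbugipg.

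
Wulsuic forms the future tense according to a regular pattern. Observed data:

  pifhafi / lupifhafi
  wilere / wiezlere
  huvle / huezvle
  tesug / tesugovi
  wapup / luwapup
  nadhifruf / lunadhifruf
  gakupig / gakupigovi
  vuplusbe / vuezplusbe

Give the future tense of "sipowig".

tesug and nadhifruf both have last vowel 'u' yet inflect differently (tesugovi, lunadhifruf), so the last vowel is not what conditions the rule; the final letter is.
"sipowig" ends in -g. The stems ending in -g (tesug → tesugovi, gakupig → gakupigovi) add -ovi.
So sipowig → sipowigovi.

sipowigovi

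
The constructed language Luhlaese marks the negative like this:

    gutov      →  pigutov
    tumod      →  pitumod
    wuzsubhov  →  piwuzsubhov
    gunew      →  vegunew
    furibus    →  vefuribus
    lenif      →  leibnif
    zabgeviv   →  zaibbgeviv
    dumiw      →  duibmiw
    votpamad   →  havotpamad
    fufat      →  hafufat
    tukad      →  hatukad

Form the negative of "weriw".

"weriw" has last vowel 'i'. The stems whose last vowel is 'i' (lenif → leibnif, zabgeviv → zaibbgeviv, dumiw → duibmiw) insert -ib- after the first vowel.
The other patterns: stems whose last vowel is 'o' add the prefix pi-; stems whose last vowel is 'e' or 'u' add the prefix ve-; stems whose last vowel is 'a' add the prefix ha-.
So weriw → weibriw.

weibriw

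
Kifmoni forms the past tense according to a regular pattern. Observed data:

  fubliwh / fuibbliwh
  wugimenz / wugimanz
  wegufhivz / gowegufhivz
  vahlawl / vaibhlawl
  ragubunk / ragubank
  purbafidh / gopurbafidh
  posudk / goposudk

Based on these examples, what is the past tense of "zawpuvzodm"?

gozawpuvzodm

"zawpuvzodm" has second-to-last letter 'd'. The stems whose second-to-last letter is 'd' (posudk → goposudk, purbafidh → gopurbafidh) add the prefix go-.
The other patterns: stems whose second-to-last letter is 'w' insert -ib- after the first vowel; stems whose second-to-last letter is 'n' change the last vowel to 'a'.
So zawpuvzodm → gozawpuvzodm.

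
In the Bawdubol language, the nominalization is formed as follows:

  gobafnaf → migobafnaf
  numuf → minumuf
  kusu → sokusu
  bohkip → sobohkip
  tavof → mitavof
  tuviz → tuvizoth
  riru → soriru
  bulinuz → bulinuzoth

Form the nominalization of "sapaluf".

bulinuz and numuf both have last vowel 'u' yet inflect differently (bulinuzoth, minumuf), so the last vowel is not what conditions the rule; the final letter is.
"sapaluf" ends in -f. The stems ending in -f (tavof → mitavof, gobafnaf → migobafnaf, numuf → minumuf) add the prefix mi-.
The other patterns: stems ending in -z add -oth; stems ending in -p or -u add the prefix so-.
So sapaluf → misapaluf.

misapaluf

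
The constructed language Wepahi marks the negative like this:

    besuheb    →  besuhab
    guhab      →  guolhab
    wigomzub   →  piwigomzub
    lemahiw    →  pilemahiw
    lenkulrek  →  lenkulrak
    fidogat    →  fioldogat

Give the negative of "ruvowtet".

ruvowtat

guhab and besuheb both end in -b yet inflect differently (guolhab, besuhab), so the final letter is not what conditions the rule; the last vowel is.
"ruvowtet" has last vowel 'e'. The stems whose last vowel is 'e' (besuheb → besuhab, lenkulrek → lenkulrak) change the last vowel to 'a'.
The other patterns: stems whose last vowel is 'a' insert -ol- after the first vowel; stems whose last vowel is 'i' or 'u' add the prefix pi-.
So ruvowtet → ruvowtat.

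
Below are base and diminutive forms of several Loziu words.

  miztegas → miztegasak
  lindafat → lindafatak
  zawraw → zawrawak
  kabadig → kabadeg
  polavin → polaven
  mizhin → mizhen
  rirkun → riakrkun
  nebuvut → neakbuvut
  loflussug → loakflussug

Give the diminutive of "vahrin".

vahren

polavin and rirkun both end in -n yet inflect differently (polaven, riakrkun), so the final letter is not what conditions the rule; the last vowel is.
"vahrin" has last vowel 'i'. The stems whose last vowel is 'i' (kabadig → kabadeg, polavin → polaven, mizhin → mizhen) change the last vowel to 'e'.
The other patterns: stems whose last vowel is 'a' add -ak; stems whose last vowel is 'u' insert -ak- after the first vowel.
So vahrin → vahren.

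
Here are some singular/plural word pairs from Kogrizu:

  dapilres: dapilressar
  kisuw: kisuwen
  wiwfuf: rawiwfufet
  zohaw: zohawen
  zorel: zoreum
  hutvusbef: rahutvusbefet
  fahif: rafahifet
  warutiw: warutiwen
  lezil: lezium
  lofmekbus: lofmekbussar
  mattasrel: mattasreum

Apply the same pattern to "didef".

zorel and dapilres both have last vowel 'e' yet inflect differently (zoreum, dapilressar), so the last vowel is not what conditions the rule; the final letter is.
"didef" ends in -f. The stems ending in -f (fahif → rafahifet, hutvusbef → rahutvusbefet, wiwfuf → rawiwfufet) add ra- … -et around the stem.
So didef → radidefet.

radidefet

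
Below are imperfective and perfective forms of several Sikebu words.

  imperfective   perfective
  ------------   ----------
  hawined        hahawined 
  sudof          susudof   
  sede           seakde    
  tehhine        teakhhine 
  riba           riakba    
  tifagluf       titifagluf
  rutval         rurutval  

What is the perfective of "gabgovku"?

hawined and tehhine both have last vowel 'e' yet inflect differently (hahawined, teakhhine), so the last vowel is not what conditions the rule; whether the stem ends in a vowel or a consonant is.
"gabgovku" ends in a vowel. The stems ending in a vowel (tehhine → teakhhine, riba → riakba, sede → seakde) insert -ak- after the first vowel.
So gabgovku → gaakbgovku.

gaakbgovku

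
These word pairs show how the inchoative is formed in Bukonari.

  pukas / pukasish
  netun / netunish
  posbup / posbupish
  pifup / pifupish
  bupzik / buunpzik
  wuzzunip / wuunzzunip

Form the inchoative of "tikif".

tiunkif

posbup and wuzzunip both end in -p yet inflect differently (posbupish, wuunzzunip), so the final letter is not what conditions the rule; the last vowel is.
"tikif" has last vowel 'i'. The stems whose last vowel is 'i' (bupzik → buunpzik, wuzzunip → wuunzzunip) insert -un- after the first vowel.
So tikif → tiunkif.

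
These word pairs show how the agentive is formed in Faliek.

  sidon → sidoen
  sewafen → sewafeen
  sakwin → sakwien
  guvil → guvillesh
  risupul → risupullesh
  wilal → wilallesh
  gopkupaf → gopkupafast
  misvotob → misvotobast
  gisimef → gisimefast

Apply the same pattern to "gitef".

sakwin and guvil both have last vowel 'i' yet inflect differently (sakwien, guvillesh), so the last vowel is not what conditions the rule; the final letter is.
"gitef" ends in -f. The stems ending in -f (gopkupaf → gopkupafast, gisimef → gisimefast) add -ast.
So gitef → gitefast.

gitefast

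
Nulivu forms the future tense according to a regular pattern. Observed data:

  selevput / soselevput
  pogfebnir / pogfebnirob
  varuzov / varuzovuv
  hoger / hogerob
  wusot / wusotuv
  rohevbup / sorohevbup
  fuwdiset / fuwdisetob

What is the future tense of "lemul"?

wusot and selevput both end in -t yet inflect differently (wusotuv, soselevput), so the final letter is not what conditions the rule; the last vowel is.
"lemul" has last vowel 'u'. The stems whose last vowel is 'u' (rohevbup → sorohevbup, selevput → soselevput) add the prefix so-.
So lemul → solemul.

solemul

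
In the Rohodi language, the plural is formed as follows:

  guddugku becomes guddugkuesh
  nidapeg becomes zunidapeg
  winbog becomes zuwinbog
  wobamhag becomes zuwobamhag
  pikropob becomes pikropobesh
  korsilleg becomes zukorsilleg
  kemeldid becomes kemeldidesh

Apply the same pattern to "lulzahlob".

winbog and pikropob both have last vowel 'o' yet inflect differently (zuwinbog, pikropobesh), so the last vowel is not what conditions the rule; the final letter is.
"lulzahlob" ends in -b. The one such stem in the data (pikropob → pikropobesh) adds -esh, so the same rule applies.
The other pattern: stems ending in -g add the prefix zu-.
So lulzahlob → lulzahlobesh.

lulzahlobesh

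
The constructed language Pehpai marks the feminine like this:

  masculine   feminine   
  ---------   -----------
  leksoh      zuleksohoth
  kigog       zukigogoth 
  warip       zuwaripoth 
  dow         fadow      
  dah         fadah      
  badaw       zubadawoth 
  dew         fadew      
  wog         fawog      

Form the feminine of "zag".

fazag

"zag" has 1 vowel. The stems with 1 vowel (dew → fadew, dah → fadah, wog → fawog) add the prefix fa-.
So zag → fazag.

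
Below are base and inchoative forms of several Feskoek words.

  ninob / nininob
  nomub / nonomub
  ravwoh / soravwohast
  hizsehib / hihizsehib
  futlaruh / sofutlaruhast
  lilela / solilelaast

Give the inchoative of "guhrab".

nomub and futlaruh both have last vowel 'u' yet inflect differently (nonomub, sofutlaruhast), so the last vowel is not what conditions the rule; the final letter is.
"guhrab" ends in -b. The stems ending in -b (hizsehib → hihizsehib, nomub → nonomub, ninob → nininob) repeat the first consonant+vowel as a prefix.
The other pattern: stems ending in -a or -h add so- … -ast around the stem.
So guhrab → guguhrab.

guguhrab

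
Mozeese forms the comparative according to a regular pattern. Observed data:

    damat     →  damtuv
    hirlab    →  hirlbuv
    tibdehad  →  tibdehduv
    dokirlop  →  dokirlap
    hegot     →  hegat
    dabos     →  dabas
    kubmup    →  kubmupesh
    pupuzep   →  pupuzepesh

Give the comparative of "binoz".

"binoz" has last vowel 'o'. The stems whose last vowel is 'o' (dokirlop → dokirlap, hegot → hegat, dabos → dabas) change the last vowel to 'a'.
The other patterns: stems whose last vowel is 'a' delete the last vowel and add -uv; stems whose last vowel is 'e' or 'u' add -esh.
So binoz → binaz.

binaz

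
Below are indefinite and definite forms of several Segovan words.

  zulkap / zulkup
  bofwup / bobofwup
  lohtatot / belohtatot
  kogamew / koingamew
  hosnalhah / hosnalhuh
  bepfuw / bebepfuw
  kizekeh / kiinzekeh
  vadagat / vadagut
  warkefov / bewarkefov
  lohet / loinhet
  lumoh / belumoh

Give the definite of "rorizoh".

zulkap and bofwup both end in -p yet inflect differently (zulkup, bobofwup), so the final letter is not what conditions the rule; the last vowel is.
"rorizoh" has last vowel 'o'. The stems whose last vowel is 'o' (warkefov → bewarkefov, lumoh → belumoh, lohtatot → belohtatot) add the prefix be-.
The other patterns: stems whose last vowel is 'a' change the last vowel to 'u'; stems whose last vowel is 'u' repeat the first consonant+vowel as a prefix; stems whose last vowel is 'e' insert -in- after the first vowel.
So rorizoh → berorizoh.

berorizoh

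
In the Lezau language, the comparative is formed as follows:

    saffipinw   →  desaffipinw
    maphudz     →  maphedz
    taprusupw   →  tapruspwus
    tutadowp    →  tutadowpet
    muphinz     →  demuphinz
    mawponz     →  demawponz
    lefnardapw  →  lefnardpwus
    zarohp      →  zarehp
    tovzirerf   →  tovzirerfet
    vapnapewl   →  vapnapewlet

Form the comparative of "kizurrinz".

muphinz and maphudz both end in -z yet inflect differently (demuphinz, maphedz), so the final letter is not what conditions the rule; the second-to-last letter is.
"kizurrinz" has second-to-last letter 'n'. The stems whose second-to-last letter is 'n' (muphinz → demuphinz, saffipinw → desaffipinw, mawponz → demawponz) add the prefix de-.
So kizurrinz → dekizurrinz.

dekizurrinz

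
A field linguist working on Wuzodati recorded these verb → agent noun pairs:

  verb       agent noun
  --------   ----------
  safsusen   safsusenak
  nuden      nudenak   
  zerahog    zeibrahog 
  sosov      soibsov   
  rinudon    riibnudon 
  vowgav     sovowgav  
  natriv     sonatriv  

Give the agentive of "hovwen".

hovwenak

"hovwen" has last vowel 'e'. The stems whose last vowel is 'e' (safsusen → safsusenak, nuden → nudenak) add -ak.
So hovwen → hovwenak.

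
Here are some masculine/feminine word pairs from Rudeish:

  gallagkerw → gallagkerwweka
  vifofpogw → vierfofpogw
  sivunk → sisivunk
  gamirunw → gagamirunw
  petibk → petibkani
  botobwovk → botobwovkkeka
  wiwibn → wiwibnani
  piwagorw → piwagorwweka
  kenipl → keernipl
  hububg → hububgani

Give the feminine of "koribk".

petibk and botobwovk both end in -k yet inflect differently (petibkani, botobwovkkeka), so the final letter is not what conditions the rule; the second-to-last letter is.
"koribk" has second-to-last letter 'b'. The stems whose second-to-last letter is 'b' (hububg → hububgani, petibk → petibkani, wiwibn → wiwibnani) add -ani.
So koribk → koribkani.

koribkani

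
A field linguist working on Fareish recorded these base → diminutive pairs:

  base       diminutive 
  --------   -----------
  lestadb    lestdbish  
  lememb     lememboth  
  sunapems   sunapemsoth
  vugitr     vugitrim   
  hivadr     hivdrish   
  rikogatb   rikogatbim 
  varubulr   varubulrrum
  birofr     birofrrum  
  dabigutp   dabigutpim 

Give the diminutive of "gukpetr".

rikogatb and lememb both end in -b yet inflect differently (rikogatbim, lememboth), so the final letter is not what conditions the rule; the second-to-last letter is.
"gukpetr" has second-to-last letter 't'. The stems whose second-to-last letter is 't' (dabigutp → dabigutpim, rikogatb → rikogatbim, vugitr → vugitrim) add -im.
The other patterns: stems whose second-to-last letter is 'm' add -oth; stems whose second-to-last letter is 'd' delete the last vowel and add -ish; stems whose second-to-last letter is 'f' or 'l' double the final consonant and add -um.
So gukpetr → gukpetrim.

gukpetrim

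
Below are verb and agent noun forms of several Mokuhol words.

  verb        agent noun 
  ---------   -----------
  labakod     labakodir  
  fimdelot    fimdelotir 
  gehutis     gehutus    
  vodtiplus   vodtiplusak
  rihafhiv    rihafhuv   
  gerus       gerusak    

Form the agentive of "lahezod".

lahezodir

gehutis and vodtiplus both end in -s yet inflect differently (gehutus, vodtiplusak), so the final letter is not what conditions the rule; the last vowel is.
"lahezod" has last vowel 'o'. The stems whose last vowel is 'o' (fimdelot → fimdelotir, labakod → labakodir) add -ir.
So lahezod → lahezodir.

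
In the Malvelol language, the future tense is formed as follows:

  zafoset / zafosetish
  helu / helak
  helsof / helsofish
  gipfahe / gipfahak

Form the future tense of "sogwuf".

sogwufish

gipfahe and zafoset both have last vowel 'e' yet inflect differently (gipfahak, zafosetish), so the last vowel is not what conditions the rule; whether the stem ends in a vowel or a consonant is.
"sogwuf" ends in a consonant. The stems ending in a consonant (zafoset → zafosetish, helsof → helsofish) add -ish.
So sogwuf → sogwufish.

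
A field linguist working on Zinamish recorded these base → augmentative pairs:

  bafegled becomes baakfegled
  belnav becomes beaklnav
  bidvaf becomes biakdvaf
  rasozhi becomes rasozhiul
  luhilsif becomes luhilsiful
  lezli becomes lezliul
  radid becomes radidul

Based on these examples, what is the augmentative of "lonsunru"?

lonsunruul

"lonsunru" begins with l-. The stems beginning with l- (luhilsif → luhilsiful, lezli → lezliul) add -ul.
The other pattern: stems beginning with b- insert -ak- after the first vowel.
So lonsunru → lonsunruul.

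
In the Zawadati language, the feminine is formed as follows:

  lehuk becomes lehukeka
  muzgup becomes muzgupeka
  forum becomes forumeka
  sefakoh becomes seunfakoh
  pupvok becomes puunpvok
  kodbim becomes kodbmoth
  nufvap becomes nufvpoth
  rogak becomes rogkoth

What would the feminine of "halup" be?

halupeka

"halup" has last vowel 'u'. The stems whose last vowel is 'u' (lehuk → lehukeka, muzgup → muzgupeka, forum → forumeka) add -eka.
So halup → halupeka.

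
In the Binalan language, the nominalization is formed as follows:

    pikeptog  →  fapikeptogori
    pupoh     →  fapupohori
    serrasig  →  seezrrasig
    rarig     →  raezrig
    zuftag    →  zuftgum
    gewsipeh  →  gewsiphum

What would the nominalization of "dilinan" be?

pikeptog and serrasig both end in -g yet inflect differently (fapikeptogori, seezrrasig), so the final letter is not what conditions the rule; the last vowel is.
"dilinan" has last vowel 'a'. The one such stem in the data (zuftag → zuftgum) deletes the last vowel and adds -um (as does gewsipeh), so the same rule applies.
So dilinan → dilinnum.

dilinnum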